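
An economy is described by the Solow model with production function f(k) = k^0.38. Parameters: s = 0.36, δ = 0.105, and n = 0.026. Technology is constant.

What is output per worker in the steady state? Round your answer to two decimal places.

y* = 1.86

In steady state, investment equals break-even investment: s·k^α = (n + δ)·k.
Dividing both sides by k: k^(1−α) = s / (n + δ).
k^0.62 = 0.36 / (0.026 + 0.105) = 0.36 / 0.131 = 2.7481
k* = 2.7481^(1/0.62) ≈ 5.1064
y* = (k*)^α = 5.1064^0.38 ≈ 1.8582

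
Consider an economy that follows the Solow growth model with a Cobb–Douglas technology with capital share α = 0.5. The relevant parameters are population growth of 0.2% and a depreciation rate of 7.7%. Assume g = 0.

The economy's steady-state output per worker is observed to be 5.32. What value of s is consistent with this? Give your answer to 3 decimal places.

s ≈ 0.420

In steady state, investment equals break-even investment: s·k^α = (n + δ)·k.
Since y* = [s/(n + δ)]^(α/(1−α)), we have s/(n + δ) = (y*)^((1−α)/α) = 5.32^1 = 5.3200.
Therefore s = 5.3200 × (n + δ) = 5.3200 × 0.079 = 0.4203.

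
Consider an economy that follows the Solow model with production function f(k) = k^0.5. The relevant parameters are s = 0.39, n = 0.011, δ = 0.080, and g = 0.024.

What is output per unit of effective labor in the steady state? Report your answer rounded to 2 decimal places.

y* ≈ 3.39

At the steady state, Δk = 0, so s·k^α = (n + g + δ)·k.
Dividing both sides by k: k^(1−α) = s / (n + g + δ).
k^0.5 = 0.39 / (0.011 + 0.024 + 0.080) = 0.39 / 0.115 = 3.3913
k* = 3.3913^(1/0.5) ≈ 11.5009
y* = (k*)^α = 11.5009^0.5 ≈ 3.3913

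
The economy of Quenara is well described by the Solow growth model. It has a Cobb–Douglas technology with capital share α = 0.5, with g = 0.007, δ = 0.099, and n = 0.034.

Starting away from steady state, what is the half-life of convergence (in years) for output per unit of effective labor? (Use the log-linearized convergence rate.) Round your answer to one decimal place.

Near the steady state the convergence rate is λ = (1 − α)(n + g + δ).
λ = (1 − 0.5) × 0.140 = 0.5 × 0.140 = 0.0700
Half-life = ln 2 / λ = 0.6931 / 0.0700 ≈ 9.90 years

t_½ ≈ 9.9 years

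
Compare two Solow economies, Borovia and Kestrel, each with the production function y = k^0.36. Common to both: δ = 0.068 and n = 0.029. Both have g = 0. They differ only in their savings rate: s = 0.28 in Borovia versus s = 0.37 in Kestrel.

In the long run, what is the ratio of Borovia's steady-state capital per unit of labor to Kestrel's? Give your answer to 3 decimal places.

k*_B / k*_K ≈ 0.647

Steady-state k* = [s/(n + δ)]^(1/(1−α)), so the ratio is [ (s_B/(n + δ)_B) / (s_K/(n + δ)_K) ]^1.5625.
s_B/(n + δ)_B = 0.28/0.097 = 2.8866; s_K/(n + δ)_K = 0.37/0.097 = 3.8144.
Ratio = (2.8866/3.8144)^1.5625 = 0.7568^1.5625 ≈ 0.6470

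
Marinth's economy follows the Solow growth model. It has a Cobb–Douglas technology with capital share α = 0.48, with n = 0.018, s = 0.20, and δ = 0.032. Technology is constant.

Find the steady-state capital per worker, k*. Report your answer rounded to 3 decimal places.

Steady state requires s·f(k) = (n + δ)·k, i.e. s·k^α = (n + δ)·k.
Rearranging, k^(1−α) = s / (n + δ).
k^0.52 = 0.20 / (0.018 + 0.032) = 0.20 / 0.050 = 4.0000
k* = 4.0000^(1/0.52) ≈ 14.3816

k* ≈ 14.382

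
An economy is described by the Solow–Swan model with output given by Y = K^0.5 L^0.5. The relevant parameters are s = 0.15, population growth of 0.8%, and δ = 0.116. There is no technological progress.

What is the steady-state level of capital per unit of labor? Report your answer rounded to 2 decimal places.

At the steady state, Δk = 0, so s·k^α = (n + δ)·k.
Rearranging, k^(1−α) = s / (n + δ).
k^0.5 = 0.15 / (0.008 + 0.116) = 0.15 / 0.124 = 1.2097
k* = 1.2097^(1/0.5) ≈ 1.4634

k* = 1.46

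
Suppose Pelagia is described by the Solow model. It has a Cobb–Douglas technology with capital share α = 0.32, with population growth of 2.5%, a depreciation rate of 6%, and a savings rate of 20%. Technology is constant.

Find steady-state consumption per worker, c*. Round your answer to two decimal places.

In steady state, investment equals break-even investment: s·k^α = (n + δ)·k.
Dividing both sides by k: k^(1−α) = s / (n + δ).
k^0.68 = 0.20 / (0.025 + 0.060) = 0.20 / 0.085 = 2.3529
k* = 2.3529^(1/0.68) ≈ 3.5195
y* = (k*)^α = 3.5195^0.32 ≈ 1.4958
c* = (1 − s)·y* = (1 − 0.20) × 1.4958 ≈ 1.1966

c* ≈ 1.20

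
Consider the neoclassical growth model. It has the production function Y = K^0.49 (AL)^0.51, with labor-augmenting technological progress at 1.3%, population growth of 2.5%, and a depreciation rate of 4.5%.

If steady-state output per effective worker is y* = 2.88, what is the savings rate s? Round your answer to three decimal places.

Steady state requires s·f(k) = (n + g + δ)·k, i.e. s·k^α = (n + g + δ)·k.
Since y* = [s/(n + g + δ)]^(α/(1−α)), we have s/(n + g + δ) = (y*)^((1−α)/α) = 2.88^1.0408 = 3.0070.
Therefore s = 3.0070 × (n + g + δ) = 3.0070 × 0.083 = 0.2496.

s ≈ 0.250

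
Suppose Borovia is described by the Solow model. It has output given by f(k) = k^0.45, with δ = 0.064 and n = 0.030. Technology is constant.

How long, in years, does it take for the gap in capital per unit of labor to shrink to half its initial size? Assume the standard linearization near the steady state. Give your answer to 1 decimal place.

about 13.4 years

Near the steady state the convergence rate is λ = (1 − α)(n + δ).
λ = (1 − 0.45) × 0.094 = 0.55 × 0.094 = 0.0517
Half-life = ln 2 / λ = 0.6931 / 0.0517 ≈ 13.41 years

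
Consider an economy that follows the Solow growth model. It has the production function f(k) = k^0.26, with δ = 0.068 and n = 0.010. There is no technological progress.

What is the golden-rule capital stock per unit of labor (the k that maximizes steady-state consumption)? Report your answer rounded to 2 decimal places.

The golden rule sets f'(k) = n + δ, i.e. α·k^(α−1) = n + δ.
So k^(1−α) = α / (n + δ) = 0.26 / 0.078 = 3.3333.
k_gold = 3.3333^(1/0.74) ≈ 5.0885

k_gold ≈ 5.09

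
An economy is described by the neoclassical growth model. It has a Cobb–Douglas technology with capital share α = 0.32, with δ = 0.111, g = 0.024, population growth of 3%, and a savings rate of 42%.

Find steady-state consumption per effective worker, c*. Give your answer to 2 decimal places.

c* = 0.90

In steady state, investment equals break-even investment: s·k^α = (n + g + δ)·k.
Dividing both sides by k: k^(1−α) = s / (n + g + δ).
k^0.68 = 0.42 / (0.030 + 0.024 + 0.111) = 0.42 / 0.165 = 2.5455
k* = 2.5455^(1/0.68) ≈ 3.9512
y* = (k*)^α = 3.9512^0.32 ≈ 1.5522
c* = (1 − s)·y* = (1 − 0.42) × 1.5522 ≈ 0.9003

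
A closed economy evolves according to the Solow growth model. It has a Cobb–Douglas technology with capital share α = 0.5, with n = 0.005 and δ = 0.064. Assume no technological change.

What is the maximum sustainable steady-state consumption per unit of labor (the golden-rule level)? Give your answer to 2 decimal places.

c_gold ≈ 3.62

At the golden rule, f'(k) = n + δ, so α·k^(α−1) = n + δ and k_gold = (α/(n + δ))^(1/(1−α)).
k_gold = (0.5/0.069)^(1/0.5) = 7.2464^2 ≈ 52.5103
c_gold = f(k_gold) − (n + δ)·k_gold = 7.2464 − 0.069×52.5103 ≈ 3.6232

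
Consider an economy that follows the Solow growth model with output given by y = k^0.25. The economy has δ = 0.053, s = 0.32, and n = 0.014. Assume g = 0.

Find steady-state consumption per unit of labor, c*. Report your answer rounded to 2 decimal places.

At the steady state, Δk = 0, so s·k^α = (n + δ)·k.
Dividing both sides by k: k^(1−α) = s / (n + δ).
k^0.75 = 0.32 / (0.014 + 0.053) = 0.32 / 0.067 = 4.7761
k* = 4.7761^(1/0.75) ≈ 8.0432
y* = (k*)^α = 8.0432^0.25 ≈ 1.6841
c* = (1 − s)·y* = (1 − 0.32) × 1.6841 ≈ 1.1452

c* = 1.15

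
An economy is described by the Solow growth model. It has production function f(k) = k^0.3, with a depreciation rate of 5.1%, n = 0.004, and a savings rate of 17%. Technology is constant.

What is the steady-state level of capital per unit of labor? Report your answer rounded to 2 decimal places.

k* ≈ 5.01

Steady state requires s·f(k) = (n + δ)·k, i.e. s·k^α = (n + δ)·k.
Dividing both sides by k: k^(1−α) = s / (n + δ).
k^0.7 = 0.17 / (0.004 + 0.051) = 0.17 / 0.055 = 3.0909
k* = 3.0909^(1/0.7) ≈ 5.0133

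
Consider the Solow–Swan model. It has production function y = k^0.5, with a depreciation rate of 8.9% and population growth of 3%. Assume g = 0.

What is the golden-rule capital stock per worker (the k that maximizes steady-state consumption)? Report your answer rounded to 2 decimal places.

k_gold ≈ 17.65

The golden rule sets f'(k) = n + δ, i.e. α·k^(α−1) = n + δ.
So k^(1−α) = α / (n + δ) = 0.5 / 0.119 = 4.2017.
k_gold = 4.2017^(1/0.5) ≈ 17.6543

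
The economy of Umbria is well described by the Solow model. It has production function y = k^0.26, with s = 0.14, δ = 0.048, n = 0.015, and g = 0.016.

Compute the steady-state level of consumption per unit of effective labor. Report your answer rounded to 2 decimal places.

At the steady state, Δk = 0, so s·k^α = (n + g + δ)·k.
Dividing both sides by k: k^(1−α) = s / (n + g + δ).
k^0.74 = 0.14 / (0.015 + 0.016 + 0.048) = 0.14 / 0.079 = 1.7722
k* = 1.7722^(1/0.74) ≈ 2.1668
y* = (k*)^α = 2.1668^0.26 ≈ 1.2227
c* = (1 − s)·y* = (1 − 0.14) × 1.2227 ≈ 1.0515

c* = 1.05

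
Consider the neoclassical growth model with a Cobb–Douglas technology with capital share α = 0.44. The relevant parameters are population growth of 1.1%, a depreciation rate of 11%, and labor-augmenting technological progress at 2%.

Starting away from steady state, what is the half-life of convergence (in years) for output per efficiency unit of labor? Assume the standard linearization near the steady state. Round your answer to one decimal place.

half-life ≈ 8.8 years

Near the steady state the convergence rate is λ = (1 − α)(n + g + δ).
λ = (1 − 0.44) × 0.141 = 0.56 × 0.141 = 0.07896
Half-life = ln 2 / λ = 0.6931 / 0.07896 ≈ 8.78 years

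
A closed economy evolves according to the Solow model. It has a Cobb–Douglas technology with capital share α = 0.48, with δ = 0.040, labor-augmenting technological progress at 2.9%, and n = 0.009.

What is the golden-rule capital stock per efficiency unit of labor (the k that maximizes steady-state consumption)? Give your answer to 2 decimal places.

k_gold ≈ 32.93

The golden rule sets f'(k) = n + g + δ, i.e. α·k^(α−1) = n + g + δ.
So k^(1−α) = α / (n + g + δ) = 0.48 / 0.078 = 6.1538.
k_gold = 6.1538^(1/0.52) ≈ 32.9294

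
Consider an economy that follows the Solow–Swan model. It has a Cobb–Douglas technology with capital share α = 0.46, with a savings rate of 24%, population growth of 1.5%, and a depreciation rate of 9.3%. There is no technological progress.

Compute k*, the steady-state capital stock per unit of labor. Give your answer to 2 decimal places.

In steady state, investment equals break-even investment: s·k^α = (n + δ)·k.
Rearranging, k^(1−α) = s / (n + δ).
k^0.54 = 0.24 / (0.015 + 0.093) = 0.24 / 0.108 = 2.2222
k* = 2.2222^(1/0.54) ≈ 4.3872

k* = 4.39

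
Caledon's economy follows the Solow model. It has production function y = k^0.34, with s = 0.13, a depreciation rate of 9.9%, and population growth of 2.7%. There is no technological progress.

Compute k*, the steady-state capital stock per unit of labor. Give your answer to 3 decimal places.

k* ≈ 1.048

At the steady state, Δk = 0, so s·k^α = (n + δ)·k.
Rearranging, k^(1−α) = s / (n + δ).
k^0.66 = 0.13 / (0.027 + 0.099) = 0.13 / 0.126 = 1.0317
k* = 1.0317^(1/0.66) ≈ 1.0484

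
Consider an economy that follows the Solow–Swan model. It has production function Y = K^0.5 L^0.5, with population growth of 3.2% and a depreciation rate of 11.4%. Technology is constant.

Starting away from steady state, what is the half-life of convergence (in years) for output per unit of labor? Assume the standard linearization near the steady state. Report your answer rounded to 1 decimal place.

Near the steady state the convergence rate is λ = (1 − α)(n + δ).
λ = (1 − 0.5) × 0.146 = 0.5 × 0.146 = 0.0730
Half-life = ln 2 / λ = 0.6931 / 0.0730 ≈ 9.49 years

about 9.5 years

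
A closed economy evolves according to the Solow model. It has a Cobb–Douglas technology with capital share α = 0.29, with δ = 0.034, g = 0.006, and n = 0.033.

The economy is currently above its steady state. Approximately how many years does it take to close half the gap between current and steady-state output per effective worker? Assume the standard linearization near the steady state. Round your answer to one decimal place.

Near the steady state the convergence rate is λ = (1 − α)(n + g + δ).
λ = (1 − 0.29) × 0.073 = 0.71 × 0.073 = 0.05183
Half-life = ln 2 / λ = 0.6931 / 0.05183 ≈ 13.37 years

about 13.4 years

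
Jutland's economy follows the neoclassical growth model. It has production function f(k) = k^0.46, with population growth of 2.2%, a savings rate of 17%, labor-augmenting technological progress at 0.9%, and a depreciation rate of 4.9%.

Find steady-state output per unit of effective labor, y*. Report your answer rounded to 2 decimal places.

y* = 1.90

Steady state requires s·f(k) = (n + g + δ)·k, i.e. s·k^α = (n + g + δ)·k.
Rearranging, k^(1−α) = s / (n + g + δ).
k^0.54 = 0.17 / (0.022 + 0.009 + 0.049) = 0.17 / 0.080 = 2.1250
k* = 2.1250^(1/0.54) ≈ 4.0385
y* = (k*)^α = 4.0385^0.46 ≈ 1.9005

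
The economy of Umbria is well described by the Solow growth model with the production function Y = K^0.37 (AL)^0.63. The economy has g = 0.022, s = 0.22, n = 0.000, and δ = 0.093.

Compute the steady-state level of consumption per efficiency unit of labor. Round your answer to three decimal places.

In steady state, investment equals break-even investment: s·k^α = (n + g + δ)·k.
Dividing both sides by k: k^(1−α) = s / (n + g + δ).
k^0.63 = 0.22 / (0.000 + 0.022 + 0.093) = 0.22 / 0.115 = 1.9130
k* = 1.9130^(1/0.63) ≈ 2.8001
y* = (k*)^α = 2.8001^0.37 ≈ 1.4637
c* = (1 − s)·y* = (1 − 0.22) × 1.4637 ≈ 1.1417

c* ≈ 1.142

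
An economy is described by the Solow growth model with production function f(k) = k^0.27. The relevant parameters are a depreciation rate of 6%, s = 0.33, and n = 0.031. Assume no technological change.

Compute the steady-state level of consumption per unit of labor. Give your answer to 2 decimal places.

In steady state, investment equals break-even investment: s·k^α = (n + δ)·k.
Rearranging, k^(1−α) = s / (n + δ).
k^0.73 = 0.33 / (0.031 + 0.060) = 0.33 / 0.091 = 3.6264
k* = 3.6264^(1/0.73) ≈ 5.8399
y* = (k*)^α = 5.8399^0.27 ≈ 1.6104
c* = (1 − s)·y* = (1 − 0.33) × 1.6104 ≈ 1.0790

c* ≈ 1.08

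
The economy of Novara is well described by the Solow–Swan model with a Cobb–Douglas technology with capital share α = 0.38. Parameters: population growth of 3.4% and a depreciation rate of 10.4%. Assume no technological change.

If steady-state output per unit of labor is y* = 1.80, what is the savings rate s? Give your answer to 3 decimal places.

Steady state requires s·f(k) = (n + δ)·k, i.e. s·k^α = (n + δ)·k.
Since y* = [s/(n + δ)]^(α/(1−α)), we have s/(n + δ) = (y*)^((1−α)/α) = 1.80^1.6316 = 2.6092.
Therefore s = 2.6092 × (n + δ) = 2.6092 × 0.138 = 0.3601.

s ≈ 0.360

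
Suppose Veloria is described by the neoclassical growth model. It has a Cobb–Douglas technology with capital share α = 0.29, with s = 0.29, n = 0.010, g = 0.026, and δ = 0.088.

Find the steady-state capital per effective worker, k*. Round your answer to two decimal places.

In steady state, investment equals break-even investment: s·k^α = (n + g + δ)·k.
Rearranging, k^(1−α) = s / (n + g + δ).
k^0.71 = 0.29 / (0.010 + 0.026 + 0.088) = 0.29 / 0.124 = 2.3387
k* = 2.3387^(1/0.71) ≈ 3.3089

k* ≈ 3.31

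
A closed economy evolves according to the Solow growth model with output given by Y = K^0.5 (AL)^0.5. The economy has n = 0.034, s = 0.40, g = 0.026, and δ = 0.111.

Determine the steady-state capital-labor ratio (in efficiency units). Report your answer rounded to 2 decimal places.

Steady state requires s·f(k) = (n + g + δ)·k, i.e. s·k^α = (n + g + δ)·k.
Dividing both sides by k: k^(1−α) = s / (n + g + δ).
k^0.5 = 0.40 / (0.034 + 0.026 + 0.111) = 0.40 / 0.171 = 2.3392
k* = 2.3392^(1/0.5) ≈ 5.4719

k* ≈ 5.47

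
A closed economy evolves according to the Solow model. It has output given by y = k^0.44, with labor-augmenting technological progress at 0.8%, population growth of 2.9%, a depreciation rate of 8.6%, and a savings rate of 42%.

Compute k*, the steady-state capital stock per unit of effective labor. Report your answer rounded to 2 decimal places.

Steady state requires s·f(k) = (n + g + δ)·k, i.e. s·k^α = (n + g + δ)·k.
Dividing both sides by k: k^(1−α) = s / (n + g + δ).
k^0.56 = 0.42 / (0.029 + 0.008 + 0.086) = 0.42 / 0.123 = 3.4146
k* = 3.4146^(1/0.56) ≈ 8.9617

k* = 8.96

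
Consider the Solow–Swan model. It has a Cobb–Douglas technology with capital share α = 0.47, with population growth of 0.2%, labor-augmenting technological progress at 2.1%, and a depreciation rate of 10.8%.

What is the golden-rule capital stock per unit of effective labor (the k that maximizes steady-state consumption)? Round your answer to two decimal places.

k_gold ≈ 11.14

The golden rule sets f'(k) = n + g + δ, i.e. α·k^(α−1) = n + g + δ.
So k^(1−α) = α / (n + g + δ) = 0.47 / 0.131 = 3.5878.
k_gold = 3.5878^(1/0.53) ≈ 11.1390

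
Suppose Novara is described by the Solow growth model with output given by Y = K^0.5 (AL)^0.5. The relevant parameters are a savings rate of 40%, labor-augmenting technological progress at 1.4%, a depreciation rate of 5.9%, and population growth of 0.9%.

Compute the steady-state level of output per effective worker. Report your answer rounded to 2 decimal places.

Steady state requires s·f(k) = (n + g + δ)·k, i.e. s·k^α = (n + g + δ)·k.
Dividing both sides by k: k^(1−α) = s / (n + g + δ).
k^0.5 = 0.40 / (0.009 + 0.014 + 0.059) = 0.40 / 0.082 = 4.8780
k* = 4.8780^(1/0.5) ≈ 23.7949
y* = (k*)^α = 23.7949^0.5 ≈ 4.8780

y* = 4.88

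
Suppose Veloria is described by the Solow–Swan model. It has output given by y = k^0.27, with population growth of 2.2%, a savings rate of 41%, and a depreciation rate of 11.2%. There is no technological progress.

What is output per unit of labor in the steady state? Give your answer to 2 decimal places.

In steady state, investment equals break-even investment: s·k^α = (n + δ)·k.
Dividing both sides by k: k^(1−α) = s / (n + δ).
k^0.73 = 0.41 / (0.022 + 0.112) = 0.41 / 0.134 = 3.0597
k* = 3.0597^(1/0.73) ≈ 4.6271
y* = (k*)^α = 4.6271^0.27 ≈ 1.5123

y* ≈ 1.51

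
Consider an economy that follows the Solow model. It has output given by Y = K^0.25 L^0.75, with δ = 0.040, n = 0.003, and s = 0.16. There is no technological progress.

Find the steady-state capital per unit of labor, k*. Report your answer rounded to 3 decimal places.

k* ≈ 5.766

At the steady state, Δk = 0, so s·k^α = (n + δ)·k.
Dividing both sides by k: k^(1−α) = s / (n + δ).
k^0.75 = 0.16 / (0.003 + 0.040) = 0.16 / 0.043 = 3.7209
k* = 3.7209^(1/0.75) ≈ 5.7659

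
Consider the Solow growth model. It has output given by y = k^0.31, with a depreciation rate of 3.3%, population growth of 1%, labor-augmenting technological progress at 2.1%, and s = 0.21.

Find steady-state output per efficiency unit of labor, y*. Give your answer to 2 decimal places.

At the steady state, Δk = 0, so s·k^α = (n + g + δ)·k.
Rearranging, k^(1−α) = s / (n + g + δ).
k^0.69 = 0.21 / (0.010 + 0.021 + 0.033) = 0.21 / 0.064 = 3.2813
k* = 3.2813^(1/0.69) ≈ 5.5962
y* = (k*)^α = 5.5962^0.31 ≈ 1.7055

y* = 1.71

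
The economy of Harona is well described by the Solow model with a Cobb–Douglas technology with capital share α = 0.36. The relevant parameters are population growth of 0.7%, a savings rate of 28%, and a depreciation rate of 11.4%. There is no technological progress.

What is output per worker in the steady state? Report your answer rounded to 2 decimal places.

y* = 1.60

In steady state, investment equals break-even investment: s·k^α = (n + δ)·k.
Rearranging, k^(1−α) = s / (n + δ).
k^0.64 = 0.28 / (0.007 + 0.114) = 0.28 / 0.121 = 2.3140
k* = 2.3140^(1/0.64) ≈ 3.7095
y* = (k*)^α = 3.7095^0.36 ≈ 1.6031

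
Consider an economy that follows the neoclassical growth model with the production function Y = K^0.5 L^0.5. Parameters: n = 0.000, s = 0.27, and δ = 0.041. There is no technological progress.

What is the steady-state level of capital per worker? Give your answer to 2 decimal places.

In steady state, investment equals break-even investment: s·k^α = (n + δ)·k.
Dividing both sides by k: k^(1−α) = s / (n + δ).
k^0.5 = 0.27 / (0.000 + 0.041) = 0.27 / 0.041 = 6.5854
k* = 6.5854^(1/0.5) ≈ 43.3675

k* = 43.37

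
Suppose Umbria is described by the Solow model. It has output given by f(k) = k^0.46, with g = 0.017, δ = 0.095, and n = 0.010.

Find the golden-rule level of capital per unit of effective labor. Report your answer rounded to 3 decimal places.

The golden rule sets f'(k) = n + g + δ, i.e. α·k^(α−1) = n + g + δ.
So k^(1−α) = α / (n + g + δ) = 0.46 / 0.122 = 3.7705.
k_gold = 3.7705^(1/0.54) ≈ 11.6790

k_gold ≈ 11.679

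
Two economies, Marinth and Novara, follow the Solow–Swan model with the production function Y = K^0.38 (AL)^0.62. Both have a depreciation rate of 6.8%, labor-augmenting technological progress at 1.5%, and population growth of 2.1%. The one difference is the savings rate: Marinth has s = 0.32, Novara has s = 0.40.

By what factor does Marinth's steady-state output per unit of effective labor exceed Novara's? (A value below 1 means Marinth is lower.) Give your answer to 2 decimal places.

y*_M / y*_N ≈ 0.87

Steady-state y* = [s/(n + g + δ)]^(α/(1−α)), so the ratio is [ (s_M/(n + g + δ)_M) / (s_N/(n + g + δ)_N) ]^0.6129.
s_M/(n + g + δ)_M = 0.32/0.104 = 3.0769; s_N/(n + g + δ)_N = 0.40/0.104 = 3.8462.
Ratio = (3.0769/3.8462)^0.6129 = 0.8000^0.6129 ≈ 0.8722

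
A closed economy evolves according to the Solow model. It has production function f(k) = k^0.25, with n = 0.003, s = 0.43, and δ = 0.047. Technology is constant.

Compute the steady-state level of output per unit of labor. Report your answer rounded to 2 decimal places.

Steady state requires s·f(k) = (n + δ)·k, i.e. s·k^α = (n + δ)·k.
Rearranging, k^(1−α) = s / (n + δ).
k^0.75 = 0.43 / (0.003 + 0.047) = 0.43 / 0.050 = 8.6000
k* = 8.6000^(1/0.75) ≈ 17.6197
y* = (k*)^α = 17.6197^0.25 ≈ 2.0488

y* ≈ 2.05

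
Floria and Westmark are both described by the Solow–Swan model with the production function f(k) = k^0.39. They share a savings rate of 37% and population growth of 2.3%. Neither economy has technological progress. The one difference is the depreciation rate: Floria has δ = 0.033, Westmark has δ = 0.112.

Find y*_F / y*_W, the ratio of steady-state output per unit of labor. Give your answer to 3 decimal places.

ratio ≈ 1.755

Steady-state y* = [s/(n + δ)]^(α/(1−α)), so the ratio is [ (s_F/(n + δ)_F) / (s_W/(n + δ)_W) ]^0.6393.
s_F/(n + δ)_F = 0.37/0.056 = 6.6071; s_W/(n + δ)_W = 0.37/0.135 = 2.7407.
Ratio = (6.6071/2.7407)^0.6393 = 2.4107^0.6393 ≈ 1.7551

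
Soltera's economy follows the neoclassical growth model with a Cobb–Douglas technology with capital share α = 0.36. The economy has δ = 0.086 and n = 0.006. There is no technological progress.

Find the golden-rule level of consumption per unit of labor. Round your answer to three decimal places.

c_gold ≈ 1.379

At the golden rule, f'(k) = n + δ, so α·k^(α−1) = n + δ and k_gold = (α/(n + δ))^(1/(1−α)).
k_gold = (0.36/0.092)^(1/0.64) = 3.9130^1.5625 ≈ 8.4294
c_gold = f(k_gold) − (n + δ)·k_gold = 2.1542 − 0.092×8.4294 ≈ 1.3787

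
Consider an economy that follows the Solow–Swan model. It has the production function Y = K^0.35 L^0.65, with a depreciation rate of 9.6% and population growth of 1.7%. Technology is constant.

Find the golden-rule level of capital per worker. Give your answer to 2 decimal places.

The golden rule sets f'(k) = n + δ, i.e. α·k^(α−1) = n + δ.
So k^(1−α) = α / (n + δ) = 0.35 / 0.113 = 3.0973.
k_gold = 3.0973^(1/0.65) ≈ 5.6932

k_gold ≈ 5.69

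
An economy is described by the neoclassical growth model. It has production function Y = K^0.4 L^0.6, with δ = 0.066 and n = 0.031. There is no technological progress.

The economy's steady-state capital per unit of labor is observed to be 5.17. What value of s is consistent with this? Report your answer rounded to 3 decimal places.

Steady state requires s·f(k) = (n + δ)·k, i.e. s·k^α = (n + δ)·k.
So s / (n + δ) = (k*)^(1−α) = 5.17^0.6 = 2.6798.
Therefore s = 2.6798 × (n + δ) = 2.6798 × 0.097 = 0.2599.

s ≈ 0.260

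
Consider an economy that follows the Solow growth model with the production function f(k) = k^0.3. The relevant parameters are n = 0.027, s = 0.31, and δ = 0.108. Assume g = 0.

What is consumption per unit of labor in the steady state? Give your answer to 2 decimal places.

c* ≈ 0.99

At the steady state, Δk = 0, so s·k^α = (n + δ)·k.
Dividing both sides by k: k^(1−α) = s / (n + δ).
k^0.7 = 0.31 / (0.027 + 0.108) = 0.31 / 0.135 = 2.2963
k* = 2.2963^(1/0.7) ≈ 3.2791
y* = (k*)^α = 3.2791^0.3 ≈ 1.4280
c* = (1 − s)·y* = (1 − 0.31) × 1.4280 ≈ 0.9853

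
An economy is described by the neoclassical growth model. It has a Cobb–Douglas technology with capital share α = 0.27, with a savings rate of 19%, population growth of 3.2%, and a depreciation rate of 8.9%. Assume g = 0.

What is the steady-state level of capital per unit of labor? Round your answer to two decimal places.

Steady state requires s·f(k) = (n + δ)·k, i.e. s·k^α = (n + δ)·k.
Rearranging, k^(1−α) = s / (n + δ).
k^0.73 = 0.19 / (0.032 + 0.089) = 0.19 / 0.121 = 1.5702
k* = 1.5702^(1/0.73) ≈ 1.8554

k* = 1.86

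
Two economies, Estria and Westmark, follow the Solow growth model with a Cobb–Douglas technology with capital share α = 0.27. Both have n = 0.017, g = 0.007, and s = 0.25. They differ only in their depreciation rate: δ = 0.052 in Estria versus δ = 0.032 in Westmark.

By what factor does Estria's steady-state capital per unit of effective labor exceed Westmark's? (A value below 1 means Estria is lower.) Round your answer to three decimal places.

ratio ≈ 0.658

Steady-state k* = [s/(n + g + δ)]^(1/(1−α)), so the ratio is [ (s_E/(n + g + δ)_E) / (s_W/(n + g + δ)_W) ]^1.3699.
s_E/(n + g + δ)_E = 0.25/0.076 = 3.2895; s_W/(n + g + δ)_W = 0.25/0.056 = 4.4643.
Ratio = (3.2895/4.4643)^1.3699 = 0.7368^1.3699 ≈ 0.6581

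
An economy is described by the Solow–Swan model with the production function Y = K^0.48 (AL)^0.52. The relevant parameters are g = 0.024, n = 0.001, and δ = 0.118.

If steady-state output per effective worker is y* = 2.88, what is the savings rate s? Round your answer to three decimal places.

In steady state, investment equals break-even investment: s·k^α = (n + g + δ)·k.
Since y* = [s/(n + g + δ)]^(α/(1−α)), we have s/(n + g + δ) = (y*)^((1−α)/α) = 2.88^1.0833 = 3.1453.
Therefore s = 3.1453 × (n + g + δ) = 3.1453 × 0.143 = 0.4498.

s ≈ 0.450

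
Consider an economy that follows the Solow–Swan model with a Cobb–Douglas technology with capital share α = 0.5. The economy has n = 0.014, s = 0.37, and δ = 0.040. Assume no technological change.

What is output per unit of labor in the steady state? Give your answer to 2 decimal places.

At the steady state, Δk = 0, so s·k^α = (n + δ)·k.
Rearranging, k^(1−α) = s / (n + δ).
k^0.5 = 0.37 / (0.014 + 0.040) = 0.37 / 0.054 = 6.8519
k* = 6.8519^(1/0.5) ≈ 46.9485
y* = (k*)^α = 46.9485^0.5 ≈ 6.8519

y* = 6.85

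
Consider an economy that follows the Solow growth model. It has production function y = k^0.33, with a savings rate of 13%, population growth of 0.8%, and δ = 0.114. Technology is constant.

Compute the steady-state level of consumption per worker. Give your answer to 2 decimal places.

c* = 0.90

In steady state, investment equals break-even investment: s·k^α = (n + δ)·k.
Rearranging, k^(1−α) = s / (n + δ).
k^0.67 = 0.13 / (0.008 + 0.114) = 0.13 / 0.122 = 1.0656
k* = 1.0656^(1/0.67) ≈ 1.0995
y* = (k*)^α = 1.0995^0.33 ≈ 1.0318
c* = (1 − s)·y* = (1 − 0.13) × 1.0318 ≈ 0.8977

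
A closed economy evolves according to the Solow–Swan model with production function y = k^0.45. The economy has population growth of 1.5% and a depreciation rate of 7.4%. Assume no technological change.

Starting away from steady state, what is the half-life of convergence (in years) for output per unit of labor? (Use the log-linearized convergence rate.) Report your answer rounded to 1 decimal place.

about 14.2 years

Near the steady state the convergence rate is λ = (1 − α)(n + δ).
λ = (1 − 0.45) × 0.089 = 0.55 × 0.089 = 0.04895
Half-life = ln 2 / λ = 0.6931 / 0.04895 ≈ 14.16 years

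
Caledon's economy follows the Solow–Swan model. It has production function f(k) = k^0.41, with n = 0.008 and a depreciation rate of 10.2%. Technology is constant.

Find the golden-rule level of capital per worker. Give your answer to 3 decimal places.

k_gold ≈ 9.300

The golden rule sets f'(k) = n + δ, i.e. α·k^(α−1) = n + δ.
So k^(1−α) = α / (n + δ) = 0.41 / 0.110 = 3.7273.
k_gold = 3.7273^(1/0.59) ≈ 9.2996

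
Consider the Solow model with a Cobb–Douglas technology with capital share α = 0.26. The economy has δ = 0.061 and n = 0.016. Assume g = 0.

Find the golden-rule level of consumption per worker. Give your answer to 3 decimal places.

c_gold ≈ 1.135

At the golden rule, f'(k) = n + δ, so α·k^(α−1) = n + δ and k_gold = (α/(n + δ))^(1/(1−α)).
k_gold = (0.26/0.077)^(1/0.74) = 3.3766^1.3514 ≈ 5.1783
c_gold = f(k_gold) − (n + δ)·k_gold = 1.5335 − 0.077×5.1783 ≈ 1.1348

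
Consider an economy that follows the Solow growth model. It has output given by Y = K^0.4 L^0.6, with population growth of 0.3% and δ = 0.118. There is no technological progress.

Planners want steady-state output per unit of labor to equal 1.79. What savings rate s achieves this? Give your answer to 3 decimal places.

In steady state, investment equals break-even investment: s·k^α = (n + δ)·k.
Since y* = [s/(n + δ)]^(α/(1−α)), we have s/(n + δ) = (y*)^((1−α)/α) = 1.79^1.5 = 2.3949.
Therefore s = 2.3949 × (n + δ) = 2.3949 × 0.121 = 0.2898.

s ≈ 0.290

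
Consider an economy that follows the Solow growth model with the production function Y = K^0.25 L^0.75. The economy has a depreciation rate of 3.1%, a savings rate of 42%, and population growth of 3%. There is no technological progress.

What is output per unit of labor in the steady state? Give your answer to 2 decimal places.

In steady state, investment equals break-even investment: s·k^α = (n + δ)·k.
Dividing both sides by k: k^(1−α) = s / (n + δ).
k^0.75 = 0.42 / (0.030 + 0.031) = 0.42 / 0.061 = 6.8852
k* = 6.8852^(1/0.75) ≈ 13.0985
y* = (k*)^α = 13.0985^0.25 ≈ 1.9024

y* = 1.90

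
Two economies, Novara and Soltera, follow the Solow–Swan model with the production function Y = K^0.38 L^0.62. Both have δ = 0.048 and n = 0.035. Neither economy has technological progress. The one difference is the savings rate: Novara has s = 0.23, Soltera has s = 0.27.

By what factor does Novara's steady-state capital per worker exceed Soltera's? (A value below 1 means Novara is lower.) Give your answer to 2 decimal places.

Steady-state k* = [s/(n + δ)]^(1/(1−α)), so the ratio is [ (s_N/(n + δ)_N) / (s_S/(n + δ)_S) ]^1.6129.
s_N/(n + δ)_N = 0.23/0.083 = 2.7711; s_S/(n + δ)_S = 0.27/0.083 = 3.2530.
Ratio = (2.7711/3.2530)^1.6129 = 0.8519^1.6129 ≈ 0.7722

k*_N / k*_S ≈ 0.77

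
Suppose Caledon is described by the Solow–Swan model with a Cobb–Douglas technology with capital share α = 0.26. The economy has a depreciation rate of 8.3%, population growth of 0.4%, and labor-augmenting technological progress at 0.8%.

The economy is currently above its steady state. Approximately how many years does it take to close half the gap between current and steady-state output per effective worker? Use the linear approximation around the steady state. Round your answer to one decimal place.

half-life ≈ 9.9 years

Near the steady state the convergence rate is λ = (1 − α)(n + g + δ).
λ = (1 − 0.26) × 0.095 = 0.74 × 0.095 = 0.0703
Half-life = ln 2 / λ = 0.6931 / 0.0703 ≈ 9.86 years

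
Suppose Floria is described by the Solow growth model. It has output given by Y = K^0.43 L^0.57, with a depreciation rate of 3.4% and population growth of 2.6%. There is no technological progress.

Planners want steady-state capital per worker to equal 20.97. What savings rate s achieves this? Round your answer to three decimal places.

In steady state, investment equals break-even investment: s·k^α = (n + δ)·k.
So s / (n + δ) = (k*)^(1−α) = 20.97^0.57 = 5.6665.
Therefore s = 5.6665 × (n + δ) = 5.6665 × 0.060 = 0.3400.

s ≈ 0.340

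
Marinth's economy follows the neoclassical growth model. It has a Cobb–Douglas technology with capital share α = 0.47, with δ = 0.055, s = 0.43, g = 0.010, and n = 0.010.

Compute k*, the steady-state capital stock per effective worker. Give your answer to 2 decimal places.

In steady state, investment equals break-even investment: s·k^α = (n + g + δ)·k.
Dividing both sides by k: k^(1−α) = s / (n + g + δ).
k^0.53 = 0.43 / (0.010 + 0.010 + 0.055) = 0.43 / 0.075 = 5.7333
k* = 5.7333^(1/0.53) ≈ 26.9744

k* = 26.97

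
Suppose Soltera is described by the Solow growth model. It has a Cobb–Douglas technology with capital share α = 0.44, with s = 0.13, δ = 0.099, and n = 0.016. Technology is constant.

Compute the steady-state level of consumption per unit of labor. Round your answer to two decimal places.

At the steady state, Δk = 0, so s·k^α = (n + δ)·k.
Dividing both sides by k: k^(1−α) = s / (n + δ).
k^0.56 = 0.13 / (0.016 + 0.099) = 0.13 / 0.115 = 1.1304
k* = 1.1304^(1/0.56) ≈ 1.2447
y* = (k*)^α = 1.2447^0.44 ≈ 1.1011
c* = (1 − s)·y* = (1 − 0.13) × 1.1011 ≈ 0.9580

c* ≈ 0.96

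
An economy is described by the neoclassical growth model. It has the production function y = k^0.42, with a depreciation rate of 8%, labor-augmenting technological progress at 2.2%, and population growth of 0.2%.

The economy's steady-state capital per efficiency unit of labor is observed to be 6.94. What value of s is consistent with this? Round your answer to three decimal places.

s ≈ 0.320

At the steady state, Δk = 0, so s·k^α = (n + g + δ)·k.
So s / (n + g + δ) = (k*)^(1−α) = 6.94^0.58 = 3.0760.
Therefore s = 3.0760 × (n + g + δ) = 3.0760 × 0.104 = 0.3199.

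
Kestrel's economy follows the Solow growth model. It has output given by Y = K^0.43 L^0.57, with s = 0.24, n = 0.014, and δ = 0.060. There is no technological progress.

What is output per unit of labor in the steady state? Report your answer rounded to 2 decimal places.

y* ≈ 2.43

In steady state, investment equals break-even investment: s·k^α = (n + δ)·k.
Dividing both sides by k: k^(1−α) = s / (n + δ).
k^0.57 = 0.24 / (0.014 + 0.060) = 0.24 / 0.074 = 3.2432
k* = 3.2432^(1/0.57) ≈ 7.8785
y* = (k*)^α = 7.8785^0.43 ≈ 2.4292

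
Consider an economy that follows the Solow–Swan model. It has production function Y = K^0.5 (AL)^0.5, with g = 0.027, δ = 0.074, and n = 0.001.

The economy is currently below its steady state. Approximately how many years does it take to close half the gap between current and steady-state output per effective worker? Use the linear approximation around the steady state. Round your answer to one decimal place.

about 13.6 years

Near the steady state the convergence rate is λ = (1 − α)(n + g + δ).
λ = (1 − 0.5) × 0.102 = 0.5 × 0.102 = 0.0510
Half-life = ln 2 / λ = 0.6931 / 0.0510 ≈ 13.59 years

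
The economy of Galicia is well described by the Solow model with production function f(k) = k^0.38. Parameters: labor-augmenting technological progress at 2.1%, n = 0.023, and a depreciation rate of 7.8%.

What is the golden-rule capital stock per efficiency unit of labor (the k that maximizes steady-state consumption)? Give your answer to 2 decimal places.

The golden rule sets f'(k) = n + g + δ, i.e. α·k^(α−1) = n + g + δ.
So k^(1−α) = α / (n + g + δ) = 0.38 / 0.122 = 3.1148.
k_gold = 3.1148^(1/0.62) ≈ 6.2496

k_gold ≈ 6.25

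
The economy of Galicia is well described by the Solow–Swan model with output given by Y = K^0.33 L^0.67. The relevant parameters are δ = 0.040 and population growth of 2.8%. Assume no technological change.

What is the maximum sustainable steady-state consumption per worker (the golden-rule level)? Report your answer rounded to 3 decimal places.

c_gold ≈ 1.459

At the golden rule, f'(k) = n + δ, so α·k^(α−1) = n + δ and k_gold = (α/(n + δ))^(1/(1−α)).
k_gold = (0.33/0.068)^(1/0.67) = 4.8529^1.4925 ≈ 10.5647
c_gold = f(k_gold) − (n + δ)·k_gold = 2.1771 − 0.068×10.5647 ≈ 1.4587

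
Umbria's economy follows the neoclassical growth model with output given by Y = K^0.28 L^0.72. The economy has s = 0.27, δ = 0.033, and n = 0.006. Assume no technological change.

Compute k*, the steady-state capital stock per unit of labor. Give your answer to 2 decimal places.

At the steady state, Δk = 0, so s·k^α = (n + δ)·k.
Dividing both sides by k: k^(1−α) = s / (n + δ).
k^0.72 = 0.27 / (0.006 + 0.033) = 0.27 / 0.039 = 6.9231
k* = 6.9231^(1/0.72) ≈ 14.6921

k* = 14.69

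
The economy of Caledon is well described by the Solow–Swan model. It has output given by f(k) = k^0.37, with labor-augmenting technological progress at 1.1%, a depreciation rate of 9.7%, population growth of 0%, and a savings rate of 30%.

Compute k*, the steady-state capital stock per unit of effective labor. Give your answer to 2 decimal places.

Steady state requires s·f(k) = (n + g + δ)·k, i.e. s·k^α = (n + g + δ)·k.
Dividing both sides by k: k^(1−α) = s / (n + g + δ).
k^0.63 = 0.30 / (0.000 + 0.011 + 0.097) = 0.30 / 0.108 = 2.7778
k* = 2.7778^(1/0.63) ≈ 5.0616

k* ≈ 5.06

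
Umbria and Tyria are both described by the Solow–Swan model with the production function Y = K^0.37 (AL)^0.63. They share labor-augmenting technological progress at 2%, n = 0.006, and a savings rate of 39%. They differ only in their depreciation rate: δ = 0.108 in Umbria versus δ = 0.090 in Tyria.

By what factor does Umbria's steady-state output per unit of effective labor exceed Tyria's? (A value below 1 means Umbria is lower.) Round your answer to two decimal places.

ratio ≈ 0.92

Steady-state y* = [s/(n + g + δ)]^(α/(1−α)), so the ratio is [ (s_U/(n + g + δ)_U) / (s_T/(n + g + δ)_T) ]^0.5873.
s_U/(n + g + δ)_U = 0.39/0.134 = 2.9104; s_T/(n + g + δ)_T = 0.39/0.116 = 3.3621.
Ratio = (2.9104/3.3621)^0.5873 = 0.8656^0.5873 ≈ 0.9187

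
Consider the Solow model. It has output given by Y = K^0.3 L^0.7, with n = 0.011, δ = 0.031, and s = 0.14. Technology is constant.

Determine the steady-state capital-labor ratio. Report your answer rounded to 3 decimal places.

k* ≈ 5.584

Steady state requires s·f(k) = (n + δ)·k, i.e. s·k^α = (n + δ)·k.
Dividing both sides by k: k^(1−α) = s / (n + δ).
k^0.7 = 0.14 / (0.011 + 0.031) = 0.14 / 0.042 = 3.3333
k* = 3.3333^(1/0.7) ≈ 5.5842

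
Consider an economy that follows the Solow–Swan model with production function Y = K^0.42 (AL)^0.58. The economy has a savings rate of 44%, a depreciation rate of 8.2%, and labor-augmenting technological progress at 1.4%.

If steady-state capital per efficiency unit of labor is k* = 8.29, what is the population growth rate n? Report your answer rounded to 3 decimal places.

At the steady state, Δk = 0, so s·k^α = (n + g + δ)·k.
So s / (n + g + δ) = (k*)^(1−α) = 8.29^0.58 = 3.4101.
Therefore n + g + δ = s / 3.4101 = 0.44 / 3.4101 = 0.1290, so n = 0.1290 − 0.096 = 0.0330.

n ≈ 0.033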